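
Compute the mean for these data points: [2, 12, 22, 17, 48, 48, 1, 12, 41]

22.5556

Step 1: Sum all values: 2 + 12 + 22 + 17 + 48 + 48 + 1 + 12 + 41 = 203
Step 2: Count the number of values: n = 9
Step 3: Mean = sum / n = 203 / 9 = 22.5556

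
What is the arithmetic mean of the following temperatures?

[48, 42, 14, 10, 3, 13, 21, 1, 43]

21.6667

Step 1: Sum all values: 48 + 42 + 14 + 10 + 3 + 13 + 21 + 1 + 43 = 195
Step 2: Count the number of values: n = 9
Step 3: Mean = sum / n = 195 / 9 = 21.6667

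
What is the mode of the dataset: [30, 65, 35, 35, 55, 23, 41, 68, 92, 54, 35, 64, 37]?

35

Step 1: Count the frequency of each value:
  23: appears 1 time(s)
  30: appears 1 time(s)
  35: appears 3 time(s)
  37: appears 1 time(s)
  41: appears 1 time(s)
  54: appears 1 time(s)
  55: appears 1 time(s)
  64: appears 1 time(s)
  65: appears 1 time(s)
  68: appears 1 time(s)
  92: appears 1 time(s)
Step 2: The value 35 appears most frequently (3 times).
Step 3: Mode = 35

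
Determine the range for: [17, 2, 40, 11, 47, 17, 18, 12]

45

Step 1: Identify the maximum value: max = 47
Step 2: Identify the minimum value: min = 2
Step 3: Range = max - min = 47 - 2 = 45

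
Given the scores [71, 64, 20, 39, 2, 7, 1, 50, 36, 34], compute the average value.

32.4

Step 1: Sum all values: 71 + 64 + 20 + 39 + 2 + 7 + 1 + 50 + 36 + 34 = 324
Step 2: Count the number of values: n = 10
Step 3: Mean = sum / n = 324 / 10 = 32.4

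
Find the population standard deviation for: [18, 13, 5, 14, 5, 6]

5.0799

Step 1: Compute the mean: 10.1667
Step 2: Sum of squared deviations from the mean: 154.8333
Step 3: Population variance = 154.8333 / 6 = 25.8056
Step 4: Standard deviation = sqrt(25.8056) = 5.0799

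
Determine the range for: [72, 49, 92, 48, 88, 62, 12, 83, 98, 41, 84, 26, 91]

86

Step 1: Identify the maximum value: max = 98
Step 2: Identify the minimum value: min = 12
Step 3: Range = max - min = 98 - 12 = 86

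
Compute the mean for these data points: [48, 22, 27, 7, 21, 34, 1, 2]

20.25

Step 1: Sum all values: 48 + 22 + 27 + 7 + 21 + 34 + 1 + 2 = 162
Step 2: Count the number of values: n = 8
Step 3: Mean = sum / n = 162 / 8 = 20.25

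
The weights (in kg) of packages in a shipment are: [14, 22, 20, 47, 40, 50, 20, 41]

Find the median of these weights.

31

Step 1: Sort the data in ascending order: [14, 20, 20, 22, 40, 41, 47, 50]
Step 2: The number of values is n = 8.
Step 3: Since n is even, the median is the average of positions 4 and 5:
  Median = (22 + 40) / 2 = 31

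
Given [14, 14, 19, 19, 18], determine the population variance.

5.36

Step 1: Compute the mean: (14 + 14 + 19 + 19 + 18) / 5 = 16.8
Step 2: Compute squared deviations from the mean:
  (14 - 16.8)^2 = 7.84
  (14 - 16.8)^2 = 7.84
  (19 - 16.8)^2 = 4.84
  (19 - 16.8)^2 = 4.84
  (18 - 16.8)^2 = 1.44
Step 3: Sum of squared deviations = 26.8
Step 4: Population variance = 26.8 / 5 = 5.36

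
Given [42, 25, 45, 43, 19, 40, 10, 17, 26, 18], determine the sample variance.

165.6111

Step 1: Compute the mean: (42 + 25 + 45 + 43 + 19 + 40 + 10 + 17 + 26 + 18) / 10 = 28.5
Step 2: Compute squared deviations from the mean:
  (42 - 28.5)^2 = 182.25
  (25 - 28.5)^2 = 12.25
  (45 - 28.5)^2 = 272.25
  (43 - 28.5)^2 = 210.25
  (19 - 28.5)^2 = 90.25
  (40 - 28.5)^2 = 132.25
  (10 - 28.5)^2 = 342.25
  (17 - 28.5)^2 = 132.25
  (26 - 28.5)^2 = 6.25
  (18 - 28.5)^2 = 110.25
Step 3: Sum of squared deviations = 1490.5
Step 4: Sample variance = 1490.5 / 9 = 165.6111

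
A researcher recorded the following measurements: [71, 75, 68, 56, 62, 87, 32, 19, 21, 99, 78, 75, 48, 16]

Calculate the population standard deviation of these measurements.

25.6588

Step 1: Compute the mean: 57.6429
Step 2: Sum of squared deviations from the mean: 9217.2143
Step 3: Population variance = 9217.2143 / 14 = 658.3724
Step 4: Standard deviation = sqrt(658.3724) = 25.6588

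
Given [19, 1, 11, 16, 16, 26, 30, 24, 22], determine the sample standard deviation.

8.7034

Step 1: Compute the mean: 18.3333
Step 2: Sum of squared deviations from the mean: 606
Step 3: Sample variance = 606 / 8 = 75.75
Step 4: Standard deviation = sqrt(75.75) = 8.7034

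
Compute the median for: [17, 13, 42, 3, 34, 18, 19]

18

Step 1: Sort the data in ascending order: [3, 13, 17, 18, 19, 34, 42]
Step 2: The number of values is n = 7.
Step 3: Since n is odd, the median is the middle value at position 4: 18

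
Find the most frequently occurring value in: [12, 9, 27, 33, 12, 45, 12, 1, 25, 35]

12

Step 1: Count the frequency of each value:
  1: appears 1 time(s)
  9: appears 1 time(s)
  12: appears 3 time(s)
  25: appears 1 time(s)
  27: appears 1 time(s)
  33: appears 1 time(s)
  35: appears 1 time(s)
  45: appears 1 time(s)
Step 2: The value 12 appears most frequently (3 times).
Step 3: Mode = 12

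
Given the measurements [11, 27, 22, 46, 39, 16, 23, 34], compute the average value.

27.25

Step 1: Sum all values: 11 + 27 + 22 + 46 + 39 + 16 + 23 + 34 = 218
Step 2: Count the number of values: n = 8
Step 3: Mean = sum / n = 218 / 8 = 27.25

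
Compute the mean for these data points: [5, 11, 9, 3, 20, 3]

8.5

Step 1: Sum all values: 5 + 11 + 9 + 3 + 20 + 3 = 51
Step 2: Count the number of values: n = 6
Step 3: Mean = sum / n = 51 / 6 = 8.5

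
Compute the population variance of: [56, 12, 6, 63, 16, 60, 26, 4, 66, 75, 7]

724.0661

Step 1: Compute the mean: (56 + 12 + 6 + 63 + 16 + 60 + 26 + 4 + 66 + 75 + 7) / 11 = 35.5455
Step 2: Compute squared deviations from the mean:
  (56 - 35.5455)^2 = 418.3884
  (12 - 35.5455)^2 = 554.3884
  (6 - 35.5455)^2 = 872.9339
  (63 - 35.5455)^2 = 753.7521
  (16 - 35.5455)^2 = 382.0248
  (60 - 35.5455)^2 = 598.0248
  (26 - 35.5455)^2 = 91.1157
  (4 - 35.5455)^2 = 995.1157
  (66 - 35.5455)^2 = 927.4793
  (75 - 35.5455)^2 = 1556.6612
  (7 - 35.5455)^2 = 814.843
Step 3: Sum of squared deviations = 7964.7273
Step 4: Population variance = 7964.7273 / 11 = 724.0661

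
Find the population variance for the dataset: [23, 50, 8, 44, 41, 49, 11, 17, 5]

301.358

Step 1: Compute the mean: (23 + 50 + 8 + 44 + 41 + 49 + 11 + 17 + 5) / 9 = 27.5556
Step 2: Compute squared deviations from the mean:
  (23 - 27.5556)^2 = 20.7531
  (50 - 27.5556)^2 = 503.7531
  (8 - 27.5556)^2 = 382.4198
  (44 - 27.5556)^2 = 270.4198
  (41 - 27.5556)^2 = 180.7531
  (49 - 27.5556)^2 = 459.8642
  (11 - 27.5556)^2 = 274.0864
  (17 - 27.5556)^2 = 111.4198
  (5 - 27.5556)^2 = 508.7531
Step 3: Sum of squared deviations = 2712.2222
Step 4: Population variance = 2712.2222 / 9 = 301.358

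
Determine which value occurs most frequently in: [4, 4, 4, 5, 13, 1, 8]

4

Step 1: Count the frequency of each value:
  1: appears 1 time(s)
  4: appears 3 time(s)
  5: appears 1 time(s)
  8: appears 1 time(s)
  13: appears 1 time(s)
Step 2: The value 4 appears most frequently (3 times).
Step 3: Mode = 4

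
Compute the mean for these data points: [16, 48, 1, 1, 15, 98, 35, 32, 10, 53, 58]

33.3636

Step 1: Sum all values: 16 + 48 + 1 + 1 + 15 + 98 + 35 + 32 + 10 + 53 + 58 = 367
Step 2: Count the number of values: n = 11
Step 3: Mean = sum / n = 367 / 11 = 33.3636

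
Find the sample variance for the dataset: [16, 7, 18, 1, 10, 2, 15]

46.4762

Step 1: Compute the mean: (16 + 7 + 18 + 1 + 10 + 2 + 15) / 7 = 9.8571
Step 2: Compute squared deviations from the mean:
  (16 - 9.8571)^2 = 37.7347
  (7 - 9.8571)^2 = 8.1633
  (18 - 9.8571)^2 = 66.3061
  (1 - 9.8571)^2 = 78.449
  (10 - 9.8571)^2 = 0.0204
  (2 - 9.8571)^2 = 61.7347
  (15 - 9.8571)^2 = 26.449
Step 3: Sum of squared deviations = 278.8571
Step 4: Sample variance = 278.8571 / 6 = 46.4762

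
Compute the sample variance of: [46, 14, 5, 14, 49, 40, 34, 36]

272.2143

Step 1: Compute the mean: (46 + 14 + 5 + 14 + 49 + 40 + 34 + 36) / 8 = 29.75
Step 2: Compute squared deviations from the mean:
  (46 - 29.75)^2 = 264.0625
  (14 - 29.75)^2 = 248.0625
  (5 - 29.75)^2 = 612.5625
  (14 - 29.75)^2 = 248.0625
  (49 - 29.75)^2 = 370.5625
  (40 - 29.75)^2 = 105.0625
  (34 - 29.75)^2 = 18.0625
  (36 - 29.75)^2 = 39.0625
Step 3: Sum of squared deviations = 1905.5
Step 4: Sample variance = 1905.5 / 7 = 272.2143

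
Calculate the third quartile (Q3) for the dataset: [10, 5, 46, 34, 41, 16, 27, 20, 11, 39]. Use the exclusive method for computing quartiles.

39.5

Step 1: Sort the data: [5, 10, 11, 16, 20, 27, 34, 39, 41, 46]
Step 2: n = 10
Step 3: Using the exclusive quartile method:
  Q1 = 10.75
  Q2 (median) = 23.5
  Q3 = 39.5
  IQR = Q3 - Q1 = 39.5 - 10.75 = 28.75
Step 4: Q3 = 39.5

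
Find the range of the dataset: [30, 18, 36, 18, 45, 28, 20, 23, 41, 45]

27

Step 1: Identify the maximum value: max = 45
Step 2: Identify the minimum value: min = 18
Step 3: Range = max - min = 45 - 18 = 27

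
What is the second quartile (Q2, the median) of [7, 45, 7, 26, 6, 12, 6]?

7

Step 1: Sort the data: [6, 6, 7, 7, 12, 26, 45]
Step 2: n = 7
Step 3: Q2 is the median. Since n is odd, it is the middle value at position 4: 7
Step 4: Q2 = 7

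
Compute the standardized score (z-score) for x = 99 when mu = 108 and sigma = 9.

-1

Step 1: Recall the z-score formula: z = (x - mu) / sigma
Step 2: Substitute values: z = (99 - 108) / 9
Step 3: z = -9 / 9 = -1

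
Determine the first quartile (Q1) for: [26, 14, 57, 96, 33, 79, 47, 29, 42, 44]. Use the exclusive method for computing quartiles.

28.25

Step 1: Sort the data: [14, 26, 29, 33, 42, 44, 47, 57, 79, 96]
Step 2: n = 10
Step 3: Using the exclusive quartile method:
  Q1 = 28.25
  Q2 (median) = 43
  Q3 = 62.5
  IQR = Q3 - Q1 = 62.5 - 28.25 = 34.25
Step 4: Q1 = 28.25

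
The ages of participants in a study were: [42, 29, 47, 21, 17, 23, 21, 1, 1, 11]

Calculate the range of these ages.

46

Step 1: Identify the maximum value: max = 47
Step 2: Identify the minimum value: min = 1
Step 3: Range = max - min = 47 - 1 = 46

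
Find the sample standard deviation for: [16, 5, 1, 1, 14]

7.1624

Step 1: Compute the mean: 7.4
Step 2: Sum of squared deviations from the mean: 205.2
Step 3: Sample variance = 205.2 / 4 = 51.3
Step 4: Standard deviation = sqrt(51.3) = 7.1624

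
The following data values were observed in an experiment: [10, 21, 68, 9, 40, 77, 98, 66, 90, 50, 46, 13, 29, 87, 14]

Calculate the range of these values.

89

Step 1: Identify the maximum value: max = 98
Step 2: Identify the minimum value: min = 9
Step 3: Range = max - min = 98 - 9 = 89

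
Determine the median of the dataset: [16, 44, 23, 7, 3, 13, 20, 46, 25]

20

Step 1: Sort the data in ascending order: [3, 7, 13, 16, 20, 23, 25, 44, 46]
Step 2: The number of values is n = 9.
Step 3: Since n is odd, the median is the middle value at position 5: 20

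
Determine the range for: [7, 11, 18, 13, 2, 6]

16

Step 1: Identify the maximum value: max = 18
Step 2: Identify the minimum value: min = 2
Step 3: Range = max - min = 18 - 2 = 16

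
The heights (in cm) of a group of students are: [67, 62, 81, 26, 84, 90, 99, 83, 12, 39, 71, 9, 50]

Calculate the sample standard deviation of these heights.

29.9155

Step 1: Compute the mean: 59.4615
Step 2: Sum of squared deviations from the mean: 10739.2308
Step 3: Sample variance = 10739.2308 / 12 = 894.9359
Step 4: Standard deviation = sqrt(894.9359) = 29.9155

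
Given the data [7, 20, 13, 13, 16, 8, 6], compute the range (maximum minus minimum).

14

Step 1: Identify the maximum value: max = 20
Step 2: Identify the minimum value: min = 6
Step 3: Range = max - min = 20 - 6 = 14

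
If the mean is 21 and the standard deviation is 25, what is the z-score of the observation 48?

1.08

Step 1: Recall the z-score formula: z = (x - mu) / sigma
Step 2: Substitute values: z = (48 - 21) / 25
Step 3: z = 27 / 25 = 1.08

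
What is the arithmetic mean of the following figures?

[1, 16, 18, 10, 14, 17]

12.6667

Step 1: Sum all values: 1 + 16 + 18 + 10 + 14 + 17 = 76
Step 2: Count the number of values: n = 6
Step 3: Mean = sum / n = 76 / 6 = 12.6667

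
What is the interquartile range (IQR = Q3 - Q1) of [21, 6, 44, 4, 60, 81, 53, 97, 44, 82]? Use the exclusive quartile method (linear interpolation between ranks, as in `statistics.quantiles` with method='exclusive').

64

Step 1: Sort the data: [4, 6, 21, 44, 44, 53, 60, 81, 82, 97]
Step 2: n = 10
Step 3: Using the exclusive quartile method:
  Q1 = 17.25
  Q2 (median) = 48.5
  Q3 = 81.25
  IQR = Q3 - Q1 = 81.25 - 17.25 = 64
Step 4: IQR = 64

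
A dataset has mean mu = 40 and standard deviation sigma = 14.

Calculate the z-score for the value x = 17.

-1.6429

Step 1: Recall the z-score formula: z = (x - mu) / sigma
Step 2: Substitute values: z = (17 - 40) / 14
Step 3: z = -23 / 14 = -1.6429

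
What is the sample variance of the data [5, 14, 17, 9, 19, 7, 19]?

34.1429

Step 1: Compute the mean: (5 + 14 + 17 + 9 + 19 + 7 + 19) / 7 = 12.8571
Step 2: Compute squared deviations from the mean:
  (5 - 12.8571)^2 = 61.7347
  (14 - 12.8571)^2 = 1.3061
  (17 - 12.8571)^2 = 17.1633
  (9 - 12.8571)^2 = 14.8776
  (19 - 12.8571)^2 = 37.7347
  (7 - 12.8571)^2 = 34.3061
  (19 - 12.8571)^2 = 37.7347
Step 3: Sum of squared deviations = 204.8571
Step 4: Sample variance = 204.8571 / 6 = 34.1429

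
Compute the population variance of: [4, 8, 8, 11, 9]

5.2

Step 1: Compute the mean: (4 + 8 + 8 + 11 + 9) / 5 = 8
Step 2: Compute squared deviations from the mean:
  (4 - 8)^2 = 16
  (8 - 8)^2 = 0
  (8 - 8)^2 = 0
  (11 - 8)^2 = 9
  (9 - 8)^2 = 1
Step 3: Sum of squared deviations = 26
Step 4: Population variance = 26 / 5 = 5.2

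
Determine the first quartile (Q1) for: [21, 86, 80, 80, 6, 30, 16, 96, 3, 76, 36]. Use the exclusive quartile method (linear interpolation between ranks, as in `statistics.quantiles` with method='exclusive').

16

Step 1: Sort the data: [3, 6, 16, 21, 30, 36, 76, 80, 80, 86, 96]
Step 2: n = 11
Step 3: Using the exclusive quartile method:
  Q1 = 16
  Q2 (median) = 36
  Q3 = 80
  IQR = Q3 - Q1 = 80 - 16 = 64
Step 4: Q1 = 16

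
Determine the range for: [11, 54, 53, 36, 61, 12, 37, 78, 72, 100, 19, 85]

89

Step 1: Identify the maximum value: max = 100
Step 2: Identify the minimum value: min = 11
Step 3: Range = max - min = 100 - 11 = 89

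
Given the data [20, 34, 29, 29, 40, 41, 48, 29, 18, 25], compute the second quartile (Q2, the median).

29

Step 1: Sort the data: [18, 20, 25, 29, 29, 29, 34, 40, 41, 48]
Step 2: n = 10
Step 3: Q2 is the median. Since n is even, it is the average of the values at positions 5 and 6:
  Q2 = (29 + 29) / 2 = 29
Step 4: Q2 = 29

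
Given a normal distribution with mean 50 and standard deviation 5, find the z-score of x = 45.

-1

Step 1: Recall the z-score formula: z = (x - mu) / sigma
Step 2: Substitute values: z = (45 - 50) / 5
Step 3: z = -5 / 5 = -1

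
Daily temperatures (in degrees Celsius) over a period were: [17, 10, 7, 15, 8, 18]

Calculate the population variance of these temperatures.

18.9167

Step 1: Compute the mean: (17 + 10 + 7 + 15 + 8 + 18) / 6 = 12.5
Step 2: Compute squared deviations from the mean:
  (17 - 12.5)^2 = 20.25
  (10 - 12.5)^2 = 6.25
  (7 - 12.5)^2 = 30.25
  (15 - 12.5)^2 = 6.25
  (8 - 12.5)^2 = 20.25
  (18 - 12.5)^2 = 30.25
Step 3: Sum of squared deviations = 113.5
Step 4: Population variance = 113.5 / 6 = 18.9167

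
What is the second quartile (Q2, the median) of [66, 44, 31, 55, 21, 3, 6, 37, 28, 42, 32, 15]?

31.5

Step 1: Sort the data: [3, 6, 15, 21, 28, 31, 32, 37, 42, 44, 55, 66]
Step 2: n = 12
Step 3: Q2 is the median. Since n is even, it is the average of the values at positions 6 and 7:
  Q2 = (31 + 32) / 2 = 31.5
Step 4: Q2 = 31.5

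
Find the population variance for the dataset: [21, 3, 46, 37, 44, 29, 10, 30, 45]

214.9136

Step 1: Compute the mean: (21 + 3 + 46 + 37 + 44 + 29 + 10 + 30 + 45) / 9 = 29.4444
Step 2: Compute squared deviations from the mean:
  (21 - 29.4444)^2 = 71.3086
  (3 - 29.4444)^2 = 699.3086
  (46 - 29.4444)^2 = 274.0864
  (37 - 29.4444)^2 = 57.0864
  (44 - 29.4444)^2 = 211.8642
  (29 - 29.4444)^2 = 0.1975
  (10 - 29.4444)^2 = 378.0864
  (30 - 29.4444)^2 = 0.3086
  (45 - 29.4444)^2 = 241.9753
Step 3: Sum of squared deviations = 1934.2222
Step 4: Population variance = 1934.2222 / 9 = 214.9136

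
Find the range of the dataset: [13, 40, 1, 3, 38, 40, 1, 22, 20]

39

Step 1: Identify the maximum value: max = 40
Step 2: Identify the minimum value: min = 1
Step 3: Range = max - min = 40 - 1 = 39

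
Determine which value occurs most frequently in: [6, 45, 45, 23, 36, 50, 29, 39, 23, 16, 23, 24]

23

Step 1: Count the frequency of each value:
  6: appears 1 time(s)
  16: appears 1 time(s)
  23: appears 3 time(s)
  24: appears 1 time(s)
  29: appears 1 time(s)
  36: appears 1 time(s)
  39: appears 1 time(s)
  45: appears 2 time(s)
  50: appears 1 time(s)
Step 2: The value 23 appears most frequently (3 times).
Step 3: Mode = 23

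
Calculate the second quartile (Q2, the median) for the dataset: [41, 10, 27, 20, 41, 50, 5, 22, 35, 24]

25.5

Step 1: Sort the data: [5, 10, 20, 22, 24, 27, 35, 41, 41, 50]
Step 2: n = 10
Step 3: Q2 is the median. Since n is even, it is the average of the values at positions 5 and 6:
  Q2 = (24 + 27) / 2 = 25.5
Step 4: Q2 = 25.5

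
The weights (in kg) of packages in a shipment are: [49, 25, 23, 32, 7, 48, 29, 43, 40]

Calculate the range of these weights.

42

Step 1: Identify the maximum value: max = 49
Step 2: Identify the minimum value: min = 7
Step 3: Range = max - min = 49 - 7 = 42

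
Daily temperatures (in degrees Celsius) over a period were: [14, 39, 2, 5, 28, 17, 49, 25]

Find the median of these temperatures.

21

Step 1: Sort the data in ascending order: [2, 5, 14, 17, 25, 28, 39, 49]
Step 2: The number of values is n = 8.
Step 3: Since n is even, the median is the average of positions 4 and 5:
  Median = (17 + 25) / 2 = 21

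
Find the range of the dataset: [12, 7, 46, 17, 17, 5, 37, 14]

41

Step 1: Identify the maximum value: max = 46
Step 2: Identify the minimum value: min = 5
Step 3: Range = max - min = 46 - 5 = 41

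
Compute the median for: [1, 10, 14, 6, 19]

10

Step 1: Sort the data in ascending order: [1, 6, 10, 14, 19]
Step 2: The number of values is n = 5.
Step 3: Since n is odd, the median is the middle value at position 3: 10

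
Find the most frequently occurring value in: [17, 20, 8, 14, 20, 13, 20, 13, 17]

20

Step 1: Count the frequency of each value:
  8: appears 1 time(s)
  13: appears 2 time(s)
  14: appears 1 time(s)
  17: appears 2 time(s)
  20: appears 3 time(s)
Step 2: The value 20 appears most frequently (3 times).
Step 3: Mode = 20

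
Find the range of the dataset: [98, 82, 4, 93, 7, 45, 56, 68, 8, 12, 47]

94

Step 1: Identify the maximum value: max = 98
Step 2: Identify the minimum value: min = 4
Step 3: Range = max - min = 98 - 4 = 94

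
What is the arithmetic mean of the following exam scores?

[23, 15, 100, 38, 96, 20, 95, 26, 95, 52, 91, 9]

55

Step 1: Sum all values: 23 + 15 + 100 + 38 + 96 + 20 + 95 + 26 + 95 + 52 + 91 + 9 = 660
Step 2: Count the number of values: n = 12
Step 3: Mean = sum / n = 660 / 12 = 55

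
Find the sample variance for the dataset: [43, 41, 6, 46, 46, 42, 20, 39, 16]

225.6944

Step 1: Compute the mean: (43 + 41 + 6 + 46 + 46 + 42 + 20 + 39 + 16) / 9 = 33.2222
Step 2: Compute squared deviations from the mean:
  (43 - 33.2222)^2 = 95.6049
  (41 - 33.2222)^2 = 60.4938
  (6 - 33.2222)^2 = 741.0494
  (46 - 33.2222)^2 = 163.2716
  (46 - 33.2222)^2 = 163.2716
  (42 - 33.2222)^2 = 77.0494
  (20 - 33.2222)^2 = 174.8272
  (39 - 33.2222)^2 = 33.3827
  (16 - 33.2222)^2 = 296.6049
Step 3: Sum of squared deviations = 1805.5556
Step 4: Sample variance = 1805.5556 / 8 = 225.6944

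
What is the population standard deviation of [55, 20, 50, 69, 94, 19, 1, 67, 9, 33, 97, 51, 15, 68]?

29.7716

Step 1: Compute the mean: 46.2857
Step 2: Sum of squared deviations from the mean: 12408.8571
Step 3: Population variance = 12408.8571 / 14 = 886.3469
Step 4: Standard deviation = sqrt(886.3469) = 29.7716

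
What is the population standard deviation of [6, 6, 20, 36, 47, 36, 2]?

16.6169

Step 1: Compute the mean: 21.8571
Step 2: Sum of squared deviations from the mean: 1932.8571
Step 3: Population variance = 1932.8571 / 7 = 276.1224
Step 4: Standard deviation = sqrt(276.1224) = 16.6169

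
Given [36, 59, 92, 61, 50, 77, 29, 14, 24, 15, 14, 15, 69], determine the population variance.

670.5207

Step 1: Compute the mean: (36 + 59 + 92 + 61 + 50 + 77 + 29 + 14 + 24 + 15 + 14 + 15 + 69) / 13 = 42.6923
Step 2: Compute squared deviations from the mean:
  (36 - 42.6923)^2 = 44.787
  (59 - 42.6923)^2 = 265.9408
  (92 - 42.6923)^2 = 2431.2485
  (61 - 42.6923)^2 = 335.1716
  (50 - 42.6923)^2 = 53.4024
  (77 - 42.6923)^2 = 1177.0178
  (29 - 42.6923)^2 = 187.4793
  (14 - 42.6923)^2 = 823.2485
  (24 - 42.6923)^2 = 349.4024
  (15 - 42.6923)^2 = 766.8639
  (14 - 42.6923)^2 = 823.2485
  (15 - 42.6923)^2 = 766.8639
  (69 - 42.6923)^2 = 692.0947
Step 3: Sum of squared deviations = 8716.7692
Step 4: Population variance = 8716.7692 / 13 = 670.5207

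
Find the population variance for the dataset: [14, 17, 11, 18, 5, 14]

18.4722

Step 1: Compute the mean: (14 + 17 + 11 + 18 + 5 + 14) / 6 = 13.1667
Step 2: Compute squared deviations from the mean:
  (14 - 13.1667)^2 = 0.6944
  (17 - 13.1667)^2 = 14.6944
  (11 - 13.1667)^2 = 4.6944
  (18 - 13.1667)^2 = 23.3611
  (5 - 13.1667)^2 = 66.6944
  (14 - 13.1667)^2 = 0.6944
Step 3: Sum of squared deviations = 110.8333
Step 4: Population variance = 110.8333 / 6 = 18.4722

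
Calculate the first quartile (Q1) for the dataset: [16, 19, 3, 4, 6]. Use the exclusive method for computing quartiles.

3.5

Step 1: Sort the data: [3, 4, 6, 16, 19]
Step 2: n = 5
Step 3: Using the exclusive quartile method:
  Q1 = 3.5
  Q2 (median) = 6
  Q3 = 17.5
  IQR = Q3 - Q1 = 17.5 - 3.5 = 14
Step 4: Q1 = 3.5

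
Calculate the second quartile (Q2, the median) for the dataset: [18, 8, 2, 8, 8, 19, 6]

8

Step 1: Sort the data: [2, 6, 8, 8, 8, 18, 19]
Step 2: n = 7
Step 3: Q2 is the median. Since n is odd, it is the middle value at position 4: 8
Step 4: Q2 = 8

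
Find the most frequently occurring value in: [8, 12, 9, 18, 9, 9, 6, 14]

9

Step 1: Count the frequency of each value:
  6: appears 1 time(s)
  8: appears 1 time(s)
  9: appears 3 time(s)
  12: appears 1 time(s)
  14: appears 1 time(s)
  18: appears 1 time(s)
Step 2: The value 9 appears most frequently (3 times).
Step 3: Mode = 9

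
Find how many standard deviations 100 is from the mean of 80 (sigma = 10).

2

Step 1: Recall the z-score formula: z = (x - mu) / sigma
Step 2: Substitute values: z = (100 - 80) / 10
Step 3: z = 20 / 10 = 2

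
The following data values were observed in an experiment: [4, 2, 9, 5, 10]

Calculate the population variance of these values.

9.2

Step 1: Compute the mean: (4 + 2 + 9 + 5 + 10) / 5 = 6
Step 2: Compute squared deviations from the mean:
  (4 - 6)^2 = 4
  (2 - 6)^2 = 16
  (9 - 6)^2 = 9
  (5 - 6)^2 = 1
  (10 - 6)^2 = 16
Step 3: Sum of squared deviations = 46
Step 4: Population variance = 46 / 5 = 9.2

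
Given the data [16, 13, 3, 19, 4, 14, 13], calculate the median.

13

Step 1: Sort the data in ascending order: [3, 4, 13, 13, 14, 16, 19]
Step 2: The number of values is n = 7.
Step 3: Since n is odd, the median is the middle value at position 4: 13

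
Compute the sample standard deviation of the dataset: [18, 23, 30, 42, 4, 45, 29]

14.0679

Step 1: Compute the mean: 27.2857
Step 2: Sum of squared deviations from the mean: 1187.4286
Step 3: Sample variance = 1187.4286 / 6 = 197.9048
Step 4: Standard deviation = sqrt(197.9048) = 14.0679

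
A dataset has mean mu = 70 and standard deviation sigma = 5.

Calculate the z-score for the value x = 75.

1

Step 1: Recall the z-score formula: z = (x - mu) / sigma
Step 2: Substitute values: z = (75 - 70) / 5
Step 3: z = 5 / 5 = 1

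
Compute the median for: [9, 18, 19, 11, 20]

18

Step 1: Sort the data in ascending order: [9, 11, 18, 19, 20]
Step 2: The number of values is n = 5.
Step 3: Since n is odd, the median is the middle value at position 3: 18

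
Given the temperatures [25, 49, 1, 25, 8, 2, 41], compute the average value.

21.5714

Step 1: Sum all values: 25 + 49 + 1 + 25 + 8 + 2 + 41 = 151
Step 2: Count the number of values: n = 7
Step 3: Mean = sum / n = 151 / 7 = 21.5714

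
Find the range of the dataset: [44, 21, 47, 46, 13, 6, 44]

41

Step 1: Identify the maximum value: max = 47
Step 2: Identify the minimum value: min = 6
Step 3: Range = max - min = 47 - 6 = 41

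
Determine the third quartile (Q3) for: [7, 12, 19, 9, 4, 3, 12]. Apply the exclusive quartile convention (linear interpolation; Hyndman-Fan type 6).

12

Step 1: Sort the data: [3, 4, 7, 9, 12, 12, 19]
Step 2: n = 7
Step 3: Using the exclusive quartile method:
  Q1 = 4
  Q2 (median) = 9
  Q3 = 12
  IQR = Q3 - Q1 = 12 - 4 = 8
Step 4: Q3 = 12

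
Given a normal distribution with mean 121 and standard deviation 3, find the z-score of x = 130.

3

Step 1: Recall the z-score formula: z = (x - mu) / sigma
Step 2: Substitute values: z = (130 - 121) / 3
Step 3: z = 9 / 3 = 3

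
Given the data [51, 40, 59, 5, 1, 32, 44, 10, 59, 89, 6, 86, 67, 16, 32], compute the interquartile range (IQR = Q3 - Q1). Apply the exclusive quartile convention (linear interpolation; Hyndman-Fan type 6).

49

Step 1: Sort the data: [1, 5, 6, 10, 16, 32, 32, 40, 44, 51, 59, 59, 67, 86, 89]
Step 2: n = 15
Step 3: Using the exclusive quartile method:
  Q1 = 10
  Q2 (median) = 40
  Q3 = 59
  IQR = Q3 - Q1 = 59 - 10 = 49
Step 4: IQR = 49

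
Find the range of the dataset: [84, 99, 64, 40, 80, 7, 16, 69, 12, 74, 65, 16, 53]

92

Step 1: Identify the maximum value: max = 99
Step 2: Identify the minimum value: min = 7
Step 3: Range = max - min = 99 - 7 = 92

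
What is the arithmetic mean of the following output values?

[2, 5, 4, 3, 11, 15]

6.6667

Step 1: Sum all values: 2 + 5 + 4 + 3 + 11 + 15 = 40
Step 2: Count the number of values: n = 6
Step 3: Mean = sum / n = 40 / 6 = 6.6667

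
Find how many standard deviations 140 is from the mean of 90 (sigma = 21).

2.381

Step 1: Recall the z-score formula: z = (x - mu) / sigma
Step 2: Substitute values: z = (140 - 90) / 21
Step 3: z = 50 / 21 = 2.381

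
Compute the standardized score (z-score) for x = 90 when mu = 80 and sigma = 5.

2

Step 1: Recall the z-score formula: z = (x - mu) / sigma
Step 2: Substitute values: z = (90 - 80) / 5
Step 3: z = 10 / 5 = 2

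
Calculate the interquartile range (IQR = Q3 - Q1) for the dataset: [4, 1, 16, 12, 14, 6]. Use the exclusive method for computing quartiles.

11.25

Step 1: Sort the data: [1, 4, 6, 12, 14, 16]
Step 2: n = 6
Step 3: Using the exclusive quartile method:
  Q1 = 3.25
  Q2 (median) = 9
  Q3 = 14.5
  IQR = Q3 - Q1 = 14.5 - 3.25 = 11.25
Step 4: IQR = 11.25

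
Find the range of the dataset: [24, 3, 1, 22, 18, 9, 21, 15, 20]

23

Step 1: Identify the maximum value: max = 24
Step 2: Identify the minimum value: min = 1
Step 3: Range = max - min = 24 - 1 = 23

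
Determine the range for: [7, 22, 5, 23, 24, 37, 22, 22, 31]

32

Step 1: Identify the maximum value: max = 37
Step 2: Identify the minimum value: min = 5
Step 3: Range = max - min = 37 - 5 = 32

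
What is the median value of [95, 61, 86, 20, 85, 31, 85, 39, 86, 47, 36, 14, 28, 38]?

43

Step 1: Sort the data in ascending order: [14, 20, 28, 31, 36, 38, 39, 47, 61, 85, 85, 86, 86, 95]
Step 2: The number of values is n = 14.
Step 3: Since n is even, the median is the average of positions 7 and 8:
  Median = (39 + 47) / 2 = 43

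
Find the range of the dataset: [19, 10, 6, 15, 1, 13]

18

Step 1: Identify the maximum value: max = 19
Step 2: Identify the minimum value: min = 1
Step 3: Range = max - min = 19 - 1 = 18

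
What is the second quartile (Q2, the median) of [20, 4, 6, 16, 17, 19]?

16.5

Step 1: Sort the data: [4, 6, 16, 17, 19, 20]
Step 2: n = 6
Step 3: Q2 is the median. Since n is even, it is the average of the values at positions 3 and 4:
  Q2 = (16 + 17) / 2 = 16.5
Step 4: Q2 = 16.5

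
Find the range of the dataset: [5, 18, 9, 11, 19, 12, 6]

14

Step 1: Identify the maximum value: max = 19
Step 2: Identify the minimum value: min = 5
Step 3: Range = max - min = 19 - 5 = 14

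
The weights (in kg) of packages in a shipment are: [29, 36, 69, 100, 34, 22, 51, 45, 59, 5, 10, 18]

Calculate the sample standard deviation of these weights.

27.0583

Step 1: Compute the mean: 39.8333
Step 2: Sum of squared deviations from the mean: 8053.6667
Step 3: Sample variance = 8053.6667 / 11 = 732.1515
Step 4: Standard deviation = sqrt(732.1515) = 27.0583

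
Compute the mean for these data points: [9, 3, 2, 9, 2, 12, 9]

6.5714

Step 1: Sum all values: 9 + 3 + 2 + 9 + 2 + 12 + 9 = 46
Step 2: Count the number of values: n = 7
Step 3: Mean = sum / n = 46 / 7 = 6.5714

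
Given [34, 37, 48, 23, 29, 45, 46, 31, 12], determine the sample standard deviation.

11.7733

Step 1: Compute the mean: 33.8889
Step 2: Sum of squared deviations from the mean: 1108.8889
Step 3: Sample variance = 1108.8889 / 8 = 138.6111
Step 4: Standard deviation = sqrt(138.6111) = 11.7733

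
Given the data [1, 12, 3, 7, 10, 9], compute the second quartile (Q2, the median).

8

Step 1: Sort the data: [1, 3, 7, 9, 10, 12]
Step 2: n = 6
Step 3: Q2 is the median. Since n is even, it is the average of the values at positions 3 and 4:
  Q2 = (7 + 9) / 2 = 8
Step 4: Q2 = 8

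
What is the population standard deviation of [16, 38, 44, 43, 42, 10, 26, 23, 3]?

14.505

Step 1: Compute the mean: 27.2222
Step 2: Sum of squared deviations from the mean: 1893.5556
Step 3: Population variance = 1893.5556 / 9 = 210.3951
Step 4: Standard deviation = sqrt(210.3951) = 14.505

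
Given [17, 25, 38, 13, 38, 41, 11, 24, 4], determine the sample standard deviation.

13.3146

Step 1: Compute the mean: 23.4444
Step 2: Sum of squared deviations from the mean: 1418.2222
Step 3: Sample variance = 1418.2222 / 8 = 177.2778
Step 4: Standard deviation = sqrt(177.2778) = 13.3146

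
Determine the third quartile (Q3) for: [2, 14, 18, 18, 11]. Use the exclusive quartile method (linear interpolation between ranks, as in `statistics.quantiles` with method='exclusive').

18

Step 1: Sort the data: [2, 11, 14, 18, 18]
Step 2: n = 5
Step 3: Using the exclusive quartile method:
  Q1 = 6.5
  Q2 (median) = 14
  Q3 = 18
  IQR = Q3 - Q1 = 18 - 6.5 = 11.5
Step 4: Q3 = 18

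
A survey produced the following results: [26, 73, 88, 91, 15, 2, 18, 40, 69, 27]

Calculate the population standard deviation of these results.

30.843

Step 1: Compute the mean: 44.9
Step 2: Sum of squared deviations from the mean: 9512.9
Step 3: Population variance = 9512.9 / 10 = 951.29
Step 4: Standard deviation = sqrt(951.29) = 30.843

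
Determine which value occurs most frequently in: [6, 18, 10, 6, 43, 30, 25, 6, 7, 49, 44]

6

Step 1: Count the frequency of each value:
  6: appears 3 time(s)
  7: appears 1 time(s)
  10: appears 1 time(s)
  18: appears 1 time(s)
  25: appears 1 time(s)
  30: appears 1 time(s)
  43: appears 1 time(s)
  44: appears 1 time(s)
  49: appears 1 time(s)
Step 2: The value 6 appears most frequently (3 times).
Step 3: Mode = 6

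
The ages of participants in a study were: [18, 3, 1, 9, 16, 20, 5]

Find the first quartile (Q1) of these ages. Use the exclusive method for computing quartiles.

3

Step 1: Sort the data: [1, 3, 5, 9, 16, 18, 20]
Step 2: n = 7
Step 3: Using the exclusive quartile method:
  Q1 = 3
  Q2 (median) = 9
  Q3 = 18
  IQR = Q3 - Q1 = 18 - 3 = 15
Step 4: Q1 = 3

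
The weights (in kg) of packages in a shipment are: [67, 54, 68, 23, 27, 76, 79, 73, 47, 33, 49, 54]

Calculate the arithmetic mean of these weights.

54.1667

Step 1: Sum all values: 67 + 54 + 68 + 23 + 27 + 76 + 79 + 73 + 47 + 33 + 49 + 54 = 650
Step 2: Count the number of values: n = 12
Step 3: Mean = sum / n = 650 / 12 = 54.1667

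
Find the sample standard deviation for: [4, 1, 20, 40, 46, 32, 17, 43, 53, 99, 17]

27.5928

Step 1: Compute the mean: 33.8182
Step 2: Sum of squared deviations from the mean: 7613.6364
Step 3: Sample variance = 7613.6364 / 10 = 761.3636
Step 4: Standard deviation = sqrt(761.3636) = 27.5928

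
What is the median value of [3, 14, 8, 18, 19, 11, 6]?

11

Step 1: Sort the data in ascending order: [3, 6, 8, 11, 14, 18, 19]
Step 2: The number of values is n = 7.
Step 3: Since n is odd, the median is the middle value at position 4: 11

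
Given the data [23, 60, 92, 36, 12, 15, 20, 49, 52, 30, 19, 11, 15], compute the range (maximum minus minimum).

81

Step 1: Identify the maximum value: max = 92
Step 2: Identify the minimum value: min = 11
Step 3: Range = max - min = 92 - 11 = 81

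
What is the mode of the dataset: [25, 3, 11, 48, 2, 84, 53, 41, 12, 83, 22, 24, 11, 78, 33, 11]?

11

Step 1: Count the frequency of each value:
  2: appears 1 time(s)
  3: appears 1 time(s)
  11: appears 3 time(s)
  12: appears 1 time(s)
  22: appears 1 time(s)
  24: appears 1 time(s)
  25: appears 1 time(s)
  33: appears 1 time(s)
  41: appears 1 time(s)
  48: appears 1 time(s)
  53: appears 1 time(s)
  78: appears 1 time(s)
  83: appears 1 time(s)
  84: appears 1 time(s)
Step 2: The value 11 appears most frequently (3 times).
Step 3: Mode = 11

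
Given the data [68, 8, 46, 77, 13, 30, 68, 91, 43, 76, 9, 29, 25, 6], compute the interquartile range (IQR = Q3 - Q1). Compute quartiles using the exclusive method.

58

Step 1: Sort the data: [6, 8, 9, 13, 25, 29, 30, 43, 46, 68, 68, 76, 77, 91]
Step 2: n = 14
Step 3: Using the exclusive quartile method:
  Q1 = 12
  Q2 (median) = 36.5
  Q3 = 70
  IQR = Q3 - Q1 = 70 - 12 = 58
Step 4: IQR = 58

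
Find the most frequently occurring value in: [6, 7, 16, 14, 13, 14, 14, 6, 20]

14

Step 1: Count the frequency of each value:
  6: appears 2 time(s)
  7: appears 1 time(s)
  13: appears 1 time(s)
  14: appears 3 time(s)
  16: appears 1 time(s)
  20: appears 1 time(s)
Step 2: The value 14 appears most frequently (3 times).
Step 3: Mode = 14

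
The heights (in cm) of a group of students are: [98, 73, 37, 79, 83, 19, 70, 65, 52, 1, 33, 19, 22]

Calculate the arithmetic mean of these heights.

50.0769

Step 1: Sum all values: 98 + 73 + 37 + 79 + 83 + 19 + 70 + 65 + 52 + 1 + 33 + 19 + 22 = 651
Step 2: Count the number of values: n = 13
Step 3: Mean = sum / n = 651 / 13 = 50.0769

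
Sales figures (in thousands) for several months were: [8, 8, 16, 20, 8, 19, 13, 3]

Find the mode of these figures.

8

Step 1: Count the frequency of each value:
  3: appears 1 time(s)
  8: appears 3 time(s)
  13: appears 1 time(s)
  16: appears 1 time(s)
  19: appears 1 time(s)
  20: appears 1 time(s)
Step 2: The value 8 appears most frequently (3 times).
Step 3: Mode = 8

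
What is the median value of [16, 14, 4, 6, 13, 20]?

13.5

Step 1: Sort the data in ascending order: [4, 6, 13, 14, 16, 20]
Step 2: The number of values is n = 6.
Step 3: Since n is even, the median is the average of positions 3 and 4:
  Median = (13 + 14) / 2 = 13.5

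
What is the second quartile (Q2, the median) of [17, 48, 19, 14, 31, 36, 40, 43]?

33.5

Step 1: Sort the data: [14, 17, 19, 31, 36, 40, 43, 48]
Step 2: n = 8
Step 3: Q2 is the median. Since n is even, it is the average of the values at positions 4 and 5:
  Q2 = (31 + 36) / 2 = 33.5
Step 4: Q2 = 33.5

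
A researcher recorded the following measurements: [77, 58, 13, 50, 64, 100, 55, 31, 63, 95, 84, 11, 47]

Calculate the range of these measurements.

89

Step 1: Identify the maximum value: max = 100
Step 2: Identify the minimum value: min = 11
Step 3: Range = max - min = 100 - 11 = 89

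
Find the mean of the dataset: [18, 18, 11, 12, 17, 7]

13.8333

Step 1: Sum all values: 18 + 18 + 11 + 12 + 17 + 7 = 83
Step 2: Count the number of values: n = 6
Step 3: Mean = sum / n = 83 / 6 = 13.8333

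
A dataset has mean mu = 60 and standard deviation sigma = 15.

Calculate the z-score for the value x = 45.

-1

Step 1: Recall the z-score formula: z = (x - mu) / sigma
Step 2: Substitute values: z = (45 - 60) / 15
Step 3: z = -15 / 15 = -1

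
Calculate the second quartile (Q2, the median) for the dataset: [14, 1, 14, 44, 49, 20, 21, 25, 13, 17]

18.5

Step 1: Sort the data: [1, 13, 14, 14, 17, 20, 21, 25, 44, 49]
Step 2: n = 10
Step 3: Q2 is the median. Since n is even, it is the average of the values at positions 5 and 6:
  Q2 = (17 + 20) / 2 = 18.5
Step 4: Q2 = 18.5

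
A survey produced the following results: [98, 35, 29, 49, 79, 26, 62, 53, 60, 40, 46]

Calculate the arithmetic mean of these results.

52.4545

Step 1: Sum all values: 98 + 35 + 29 + 49 + 79 + 26 + 62 + 53 + 60 + 40 + 46 = 577
Step 2: Count the number of values: n = 11
Step 3: Mean = sum / n = 577 / 11 = 52.4545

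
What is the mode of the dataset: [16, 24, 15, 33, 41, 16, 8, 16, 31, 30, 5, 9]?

16

Step 1: Count the frequency of each value:
  5: appears 1 time(s)
  8: appears 1 time(s)
  9: appears 1 time(s)
  15: appears 1 time(s)
  16: appears 3 time(s)
  24: appears 1 time(s)
  30: appears 1 time(s)
  31: appears 1 time(s)
  33: appears 1 time(s)
  41: appears 1 time(s)
Step 2: The value 16 appears most frequently (3 times).
Step 3: Mode = 16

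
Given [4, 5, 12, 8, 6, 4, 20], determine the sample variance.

33.9524

Step 1: Compute the mean: (4 + 5 + 12 + 8 + 6 + 4 + 20) / 7 = 8.4286
Step 2: Compute squared deviations from the mean:
  (4 - 8.4286)^2 = 19.6122
  (5 - 8.4286)^2 = 11.7551
  (12 - 8.4286)^2 = 12.7551
  (8 - 8.4286)^2 = 0.1837
  (6 - 8.4286)^2 = 5.898
  (4 - 8.4286)^2 = 19.6122
  (20 - 8.4286)^2 = 133.898
Step 3: Sum of squared deviations = 203.7143
Step 4: Sample variance = 203.7143 / 6 = 33.9524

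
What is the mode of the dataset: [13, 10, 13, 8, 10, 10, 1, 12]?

10

Step 1: Count the frequency of each value:
  1: appears 1 time(s)
  8: appears 1 time(s)
  10: appears 3 time(s)
  12: appears 1 time(s)
  13: appears 2 time(s)
Step 2: The value 10 appears most frequently (3 times).
Step 3: Mode = 10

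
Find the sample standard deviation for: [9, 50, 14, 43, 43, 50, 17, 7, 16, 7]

18.4523

Step 1: Compute the mean: 25.6
Step 2: Sum of squared deviations from the mean: 3064.4
Step 3: Sample variance = 3064.4 / 9 = 340.4889
Step 4: Standard deviation = sqrt(340.4889) = 18.4523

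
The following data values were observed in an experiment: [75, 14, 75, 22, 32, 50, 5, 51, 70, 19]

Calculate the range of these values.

70

Step 1: Identify the maximum value: max = 75
Step 2: Identify the minimum value: min = 5
Step 3: Range = max - min = 75 - 5 = 70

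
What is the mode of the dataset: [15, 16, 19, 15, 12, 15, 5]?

15

Step 1: Count the frequency of each value:
  5: appears 1 time(s)
  12: appears 1 time(s)
  15: appears 3 time(s)
  16: appears 1 time(s)
  19: appears 1 time(s)
Step 2: The value 15 appears most frequently (3 times).
Step 3: Mode = 15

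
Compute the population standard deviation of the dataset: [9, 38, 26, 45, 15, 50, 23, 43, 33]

13.2581

Step 1: Compute the mean: 31.3333
Step 2: Sum of squared deviations from the mean: 1582
Step 3: Population variance = 1582 / 9 = 175.7778
Step 4: Standard deviation = sqrt(175.7778) = 13.2581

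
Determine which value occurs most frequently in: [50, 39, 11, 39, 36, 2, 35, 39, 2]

39

Step 1: Count the frequency of each value:
  2: appears 2 time(s)
  11: appears 1 time(s)
  35: appears 1 time(s)
  36: appears 1 time(s)
  39: appears 3 time(s)
  50: appears 1 time(s)
Step 2: The value 39 appears most frequently (3 times).
Step 3: Mode = 39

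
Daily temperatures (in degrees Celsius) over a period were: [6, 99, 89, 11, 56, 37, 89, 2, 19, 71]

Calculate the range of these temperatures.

97

Step 1: Identify the maximum value: max = 99
Step 2: Identify the minimum value: min = 2
Step 3: Range = max - min = 99 - 2 = 97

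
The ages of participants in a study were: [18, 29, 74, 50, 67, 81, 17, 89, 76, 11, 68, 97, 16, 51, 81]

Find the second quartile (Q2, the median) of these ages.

67

Step 1: Sort the data: [11, 16, 17, 18, 29, 50, 51, 67, 68, 74, 76, 81, 81, 89, 97]
Step 2: n = 15
Step 3: Q2 is the median. Since n is odd, it is the middle value at position 8: 67
Step 4: Q2 = 67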